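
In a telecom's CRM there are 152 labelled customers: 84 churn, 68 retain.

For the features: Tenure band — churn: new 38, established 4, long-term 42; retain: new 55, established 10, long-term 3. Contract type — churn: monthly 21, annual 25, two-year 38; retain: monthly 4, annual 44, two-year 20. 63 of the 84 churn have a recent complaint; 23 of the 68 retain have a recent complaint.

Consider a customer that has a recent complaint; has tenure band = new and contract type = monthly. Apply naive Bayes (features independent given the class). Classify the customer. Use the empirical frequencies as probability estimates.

churn: (84/152) × (38/84) × (21/84) × (63/84) = 0.046875
retain: (68/152) × (55/68) × (4/68) × (23/68) ≈ 0.00719928
Highest score → churn.

churn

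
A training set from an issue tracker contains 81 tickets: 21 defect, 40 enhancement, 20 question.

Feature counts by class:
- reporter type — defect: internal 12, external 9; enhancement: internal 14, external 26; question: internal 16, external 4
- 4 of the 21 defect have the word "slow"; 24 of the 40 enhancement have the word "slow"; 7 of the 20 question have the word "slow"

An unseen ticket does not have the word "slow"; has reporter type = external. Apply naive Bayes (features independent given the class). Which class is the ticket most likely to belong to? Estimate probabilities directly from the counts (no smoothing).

defect: (21/81) × (9/21) × (17/21) ≈ 0.0899471
enhancement: (40/81) × (26/40) × (16/40) ≈ 0.128395
question: (20/81) × (4/20) × (13/20) ≈ 0.0320988
Highest score → enhancement.

enhancement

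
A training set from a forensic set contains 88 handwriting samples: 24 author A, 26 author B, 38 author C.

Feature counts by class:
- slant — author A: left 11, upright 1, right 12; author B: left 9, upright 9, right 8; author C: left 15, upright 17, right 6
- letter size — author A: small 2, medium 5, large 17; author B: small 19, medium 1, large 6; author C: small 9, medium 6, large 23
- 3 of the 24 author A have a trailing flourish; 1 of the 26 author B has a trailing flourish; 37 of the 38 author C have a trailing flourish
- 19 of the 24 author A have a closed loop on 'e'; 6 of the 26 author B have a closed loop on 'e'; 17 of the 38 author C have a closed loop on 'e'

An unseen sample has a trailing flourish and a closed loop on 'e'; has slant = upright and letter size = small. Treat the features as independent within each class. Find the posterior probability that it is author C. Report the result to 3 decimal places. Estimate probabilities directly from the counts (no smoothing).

author A: (24/88) × (1/24) × (2/24) × (3/24) × (19/24) ≈ 0.0000937105
author B: (26/88) × (9/26) × (19/26) × (1/26) × (6/26) ≈ 0.000663353
author C: (38/88) × (17/38) × (9/38) × (37/38) × (17/38) ≈ 0.0199301
P(author C | x) = 0.0199301 / 0.0206871635 ≈ 0.963

0.963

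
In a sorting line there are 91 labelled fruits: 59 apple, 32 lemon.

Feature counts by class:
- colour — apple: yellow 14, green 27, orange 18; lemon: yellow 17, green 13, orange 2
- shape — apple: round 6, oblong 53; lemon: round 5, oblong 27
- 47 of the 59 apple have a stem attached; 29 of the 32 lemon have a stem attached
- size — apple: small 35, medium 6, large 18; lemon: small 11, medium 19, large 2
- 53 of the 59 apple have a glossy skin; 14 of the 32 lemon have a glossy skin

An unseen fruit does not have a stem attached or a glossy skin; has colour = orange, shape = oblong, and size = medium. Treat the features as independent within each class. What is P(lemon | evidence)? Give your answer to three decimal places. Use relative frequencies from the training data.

apple: (59/91) × (18/59) × (53/59) × (12/59) × (6/59) × (6/59) ≈ 0.000373751
lemon: (32/91) × (2/32) × (27/32) × (3/32) × (19/32) × (18/32) ≈ 0.00058063
P(lemon | x) = 0.00058063 / 0.000954381 ≈ 0.608

0.608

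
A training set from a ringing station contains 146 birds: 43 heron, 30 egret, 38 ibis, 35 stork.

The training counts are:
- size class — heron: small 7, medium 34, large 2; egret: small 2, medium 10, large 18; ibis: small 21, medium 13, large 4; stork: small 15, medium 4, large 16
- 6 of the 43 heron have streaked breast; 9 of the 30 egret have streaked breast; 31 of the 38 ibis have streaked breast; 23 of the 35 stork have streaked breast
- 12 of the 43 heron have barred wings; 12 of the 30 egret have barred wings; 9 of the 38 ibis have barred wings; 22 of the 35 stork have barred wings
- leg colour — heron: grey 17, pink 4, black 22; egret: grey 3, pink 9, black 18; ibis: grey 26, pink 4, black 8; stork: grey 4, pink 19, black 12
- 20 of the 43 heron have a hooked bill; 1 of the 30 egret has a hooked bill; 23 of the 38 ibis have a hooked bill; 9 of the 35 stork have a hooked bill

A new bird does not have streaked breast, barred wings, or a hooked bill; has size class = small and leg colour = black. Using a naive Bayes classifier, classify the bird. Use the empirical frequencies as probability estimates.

heron: (43/146) × (7/43) × (37/43) × (31/43) × (22/43) × (23/43) ≈ 0.00813927
egret: (30/146) × (2/30) × (21/30) × (18/30) × (18/30) × (29/30) ≈ 0.00333699
ibis: (38/146) × (21/38) × (7/38) × (29/38) × (8/38) × (15/38) ≈ 0.00168039
stork: (35/146) × (15/35) × (12/35) × (13/35) × (12/35) × (26/35) ≈ 0.00333231
Highest score → heron.

heron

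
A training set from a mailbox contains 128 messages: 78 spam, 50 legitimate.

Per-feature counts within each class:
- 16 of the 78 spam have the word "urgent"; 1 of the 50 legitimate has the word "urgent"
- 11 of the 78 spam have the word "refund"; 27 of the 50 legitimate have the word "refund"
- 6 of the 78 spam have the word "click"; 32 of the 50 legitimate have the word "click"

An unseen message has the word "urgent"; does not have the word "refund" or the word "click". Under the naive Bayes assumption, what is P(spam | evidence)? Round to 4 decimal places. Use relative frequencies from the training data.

0.9871

spam: (78/128) × (16/78) × (67/78) × (72/78) ≈ 0.0991124
legitimate: (50/128) × (1/50) × (23/50) × (18/50) = 0.00129375
P(spam | x) = 0.0991124 / 0.10040615 ≈ 0.9871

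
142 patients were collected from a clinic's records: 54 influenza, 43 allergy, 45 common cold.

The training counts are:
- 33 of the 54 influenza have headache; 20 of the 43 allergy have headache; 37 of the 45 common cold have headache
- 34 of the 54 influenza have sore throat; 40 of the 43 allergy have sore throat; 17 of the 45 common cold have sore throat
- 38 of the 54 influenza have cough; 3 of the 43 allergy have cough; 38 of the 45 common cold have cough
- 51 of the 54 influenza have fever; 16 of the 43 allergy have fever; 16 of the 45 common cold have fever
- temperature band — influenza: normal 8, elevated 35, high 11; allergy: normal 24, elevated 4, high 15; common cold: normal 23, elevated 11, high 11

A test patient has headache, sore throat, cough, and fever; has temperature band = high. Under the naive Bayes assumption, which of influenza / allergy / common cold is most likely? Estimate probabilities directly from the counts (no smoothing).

influenza

influenza: (54/142) × (33/54) × (34/54) × (38/54) × (51/54) × (11/54) ≈ 0.0198096
allergy: (43/142) × (20/43) × (40/43) × (3/43) × (16/43) × (15/43) ≈ 0.00118648
common cold: (45/142) × (37/45) × (17/45) × (38/45) × (16/45) × (11/45) ≈ 0.00722451
Highest score → influenza.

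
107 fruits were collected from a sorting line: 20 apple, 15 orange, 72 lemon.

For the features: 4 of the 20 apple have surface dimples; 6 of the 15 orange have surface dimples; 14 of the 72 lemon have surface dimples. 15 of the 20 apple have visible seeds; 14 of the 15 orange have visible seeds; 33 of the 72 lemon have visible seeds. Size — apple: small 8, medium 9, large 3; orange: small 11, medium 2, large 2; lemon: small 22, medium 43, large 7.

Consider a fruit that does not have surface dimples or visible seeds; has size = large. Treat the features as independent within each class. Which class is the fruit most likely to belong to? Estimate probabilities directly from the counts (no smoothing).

apple: (20/107) × (16/20) × (5/20) × (3/20) ≈ 0.00560748
orange: (15/107) × (9/15) × (1/15) × (2/15) ≈ 0.000747664
lemon: (72/107) × (58/72) × (39/72) × (7/72) ≈ 0.0285458
Highest score → lemon.

lemon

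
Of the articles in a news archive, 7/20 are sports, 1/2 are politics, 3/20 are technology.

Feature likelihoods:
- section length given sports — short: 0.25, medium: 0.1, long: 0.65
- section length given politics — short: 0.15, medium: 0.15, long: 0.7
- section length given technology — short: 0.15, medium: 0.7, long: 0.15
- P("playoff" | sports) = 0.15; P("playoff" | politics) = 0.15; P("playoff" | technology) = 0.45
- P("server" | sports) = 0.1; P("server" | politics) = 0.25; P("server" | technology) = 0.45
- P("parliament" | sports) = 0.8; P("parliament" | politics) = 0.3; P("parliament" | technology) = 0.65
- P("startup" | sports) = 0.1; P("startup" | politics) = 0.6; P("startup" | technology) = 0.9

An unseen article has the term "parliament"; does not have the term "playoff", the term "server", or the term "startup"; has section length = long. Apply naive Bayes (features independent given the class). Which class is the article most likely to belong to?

sports

sports: 0.35 × 0.65 × (1−0.15) × (1−0.1) × 0.8 × (1−0.1) = 0.125307
politics: 0.5 × 0.7 × (1−0.15) × (1−0.25) × 0.3 × (1−0.6) = 0.026775
technology: 0.15 × 0.15 × (1−0.45) × (1−0.45) × 0.65 × (1−0.9) = 0.00044240625
Highest score → sports.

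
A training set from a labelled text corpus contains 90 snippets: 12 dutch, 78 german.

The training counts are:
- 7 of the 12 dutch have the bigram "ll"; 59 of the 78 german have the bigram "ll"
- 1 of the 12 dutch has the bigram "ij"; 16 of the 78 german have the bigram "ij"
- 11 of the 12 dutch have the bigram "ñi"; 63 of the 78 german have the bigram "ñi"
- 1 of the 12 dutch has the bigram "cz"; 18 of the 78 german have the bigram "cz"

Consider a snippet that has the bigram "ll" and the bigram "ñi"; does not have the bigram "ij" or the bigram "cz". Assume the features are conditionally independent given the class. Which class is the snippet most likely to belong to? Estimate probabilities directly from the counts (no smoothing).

german

dutch: (12/90) × (7/12) × (11/12) × (11/12) × (11/12) ≈ 0.0599087
german: (78/90) × (59/78) × (62/78) × (63/78) × (60/78) ≈ 0.32375
Highest score → german.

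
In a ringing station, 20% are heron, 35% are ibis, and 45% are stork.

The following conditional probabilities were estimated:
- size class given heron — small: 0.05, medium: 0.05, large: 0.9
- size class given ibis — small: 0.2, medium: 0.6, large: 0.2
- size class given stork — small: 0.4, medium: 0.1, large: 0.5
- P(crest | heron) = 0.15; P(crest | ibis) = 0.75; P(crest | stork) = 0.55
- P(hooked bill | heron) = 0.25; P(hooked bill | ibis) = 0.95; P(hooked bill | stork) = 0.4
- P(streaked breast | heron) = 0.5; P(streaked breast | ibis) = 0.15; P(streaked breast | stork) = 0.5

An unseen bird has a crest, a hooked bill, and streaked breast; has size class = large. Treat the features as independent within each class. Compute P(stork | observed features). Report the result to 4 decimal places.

0.6951

heron: 0.2 × 0.9 × 0.15 × 0.25 × 0.5 = 0.003375
ibis: 0.35 × 0.2 × 0.75 × 0.95 × 0.15 = 0.00748125
stork: 0.45 × 0.5 × 0.55 × 0.4 × 0.5 = 0.02475
P(stork | x) = 0.02475 / 0.03560625 ≈ 0.6951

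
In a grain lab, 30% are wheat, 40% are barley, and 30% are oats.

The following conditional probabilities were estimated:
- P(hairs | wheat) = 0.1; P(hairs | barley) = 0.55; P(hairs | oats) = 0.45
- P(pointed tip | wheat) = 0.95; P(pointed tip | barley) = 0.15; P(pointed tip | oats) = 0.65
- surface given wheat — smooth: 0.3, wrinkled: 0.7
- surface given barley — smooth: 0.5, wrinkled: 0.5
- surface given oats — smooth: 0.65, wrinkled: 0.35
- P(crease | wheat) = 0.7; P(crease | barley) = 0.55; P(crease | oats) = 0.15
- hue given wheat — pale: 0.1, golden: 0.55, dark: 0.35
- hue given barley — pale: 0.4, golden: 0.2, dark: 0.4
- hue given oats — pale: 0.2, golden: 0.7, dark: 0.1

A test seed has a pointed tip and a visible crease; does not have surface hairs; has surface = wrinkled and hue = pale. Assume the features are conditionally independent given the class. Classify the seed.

wheat: 0.3 × (1−0.1) × 0.95 × 0.7 × 0.7 × 0.1 = 0.0125685
barley: 0.4 × (1−0.55) × 0.15 × 0.5 × 0.55 × 0.4 = 0.00297
oats: 0.3 × (1−0.45) × 0.65 × 0.35 × 0.15 × 0.2 = 0.001126125
Highest score → wheat.

wheat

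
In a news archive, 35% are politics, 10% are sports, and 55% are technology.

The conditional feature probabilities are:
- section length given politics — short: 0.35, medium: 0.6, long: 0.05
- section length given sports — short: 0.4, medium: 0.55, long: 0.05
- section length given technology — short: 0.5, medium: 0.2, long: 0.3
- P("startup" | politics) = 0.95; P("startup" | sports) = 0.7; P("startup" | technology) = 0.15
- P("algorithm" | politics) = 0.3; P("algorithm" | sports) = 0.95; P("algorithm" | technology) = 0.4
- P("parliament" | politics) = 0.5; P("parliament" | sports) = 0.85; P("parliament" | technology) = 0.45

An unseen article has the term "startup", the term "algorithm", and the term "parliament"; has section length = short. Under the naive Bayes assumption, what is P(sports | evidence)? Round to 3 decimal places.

politics: 0.35 × 0.35 × 0.95 × 0.3 × 0.5 = 0.01745625
sports: 0.1 × 0.4 × 0.7 × 0.95 × 0.85 = 0.02261
technology: 0.55 × 0.5 × 0.15 × 0.4 × 0.45 = 0.007425
P(sports | x) = 0.02261 / 0.04749125 ≈ 0.476

0.476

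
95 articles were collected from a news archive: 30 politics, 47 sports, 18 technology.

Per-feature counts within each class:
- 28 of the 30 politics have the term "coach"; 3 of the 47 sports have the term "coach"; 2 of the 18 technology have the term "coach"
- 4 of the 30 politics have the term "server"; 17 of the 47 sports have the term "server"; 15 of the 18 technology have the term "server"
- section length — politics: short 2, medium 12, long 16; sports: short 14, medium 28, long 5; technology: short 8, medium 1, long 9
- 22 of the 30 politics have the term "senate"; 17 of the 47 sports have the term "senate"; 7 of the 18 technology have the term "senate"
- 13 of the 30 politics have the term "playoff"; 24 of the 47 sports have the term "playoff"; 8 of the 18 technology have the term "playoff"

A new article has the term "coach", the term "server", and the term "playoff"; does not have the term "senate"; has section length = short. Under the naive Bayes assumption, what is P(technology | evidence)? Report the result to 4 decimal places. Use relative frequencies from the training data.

politics: (30/95) × (28/30) × (4/30) × (2/30) × (8/30) × (13/30) ≈ 0.000302742
sports: (47/95) × (3/47) × (17/47) × (14/47) × (30/47) × (24/47) ≈ 0.00110896
technology: (18/95) × (2/18) × (15/18) × (8/18) × (11/18) × (8/18) ≈ 0.00211778
P(technology | x) = 0.00211778 / 0.003529482 ≈ 0.6000

0.6000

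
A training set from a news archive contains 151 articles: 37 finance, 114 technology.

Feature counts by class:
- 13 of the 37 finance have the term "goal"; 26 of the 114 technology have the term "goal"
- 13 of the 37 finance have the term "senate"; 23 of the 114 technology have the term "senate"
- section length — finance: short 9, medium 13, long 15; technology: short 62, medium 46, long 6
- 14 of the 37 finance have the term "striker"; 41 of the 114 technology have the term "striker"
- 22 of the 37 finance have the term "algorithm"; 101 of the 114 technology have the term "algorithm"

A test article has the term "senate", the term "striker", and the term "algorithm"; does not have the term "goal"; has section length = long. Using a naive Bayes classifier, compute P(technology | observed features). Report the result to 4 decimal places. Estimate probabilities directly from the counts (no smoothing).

0.2791

finance: (37/151) × (24/37) × (13/37) × (15/37) × (14/37) × (22/37) ≈ 0.00509346
technology: (114/151) × (88/114) × (23/114) × (6/114) × (41/114) × (101/114) ≈ 0.00197184
P(technology | x) = 0.00197184 / 0.0070653 ≈ 0.2791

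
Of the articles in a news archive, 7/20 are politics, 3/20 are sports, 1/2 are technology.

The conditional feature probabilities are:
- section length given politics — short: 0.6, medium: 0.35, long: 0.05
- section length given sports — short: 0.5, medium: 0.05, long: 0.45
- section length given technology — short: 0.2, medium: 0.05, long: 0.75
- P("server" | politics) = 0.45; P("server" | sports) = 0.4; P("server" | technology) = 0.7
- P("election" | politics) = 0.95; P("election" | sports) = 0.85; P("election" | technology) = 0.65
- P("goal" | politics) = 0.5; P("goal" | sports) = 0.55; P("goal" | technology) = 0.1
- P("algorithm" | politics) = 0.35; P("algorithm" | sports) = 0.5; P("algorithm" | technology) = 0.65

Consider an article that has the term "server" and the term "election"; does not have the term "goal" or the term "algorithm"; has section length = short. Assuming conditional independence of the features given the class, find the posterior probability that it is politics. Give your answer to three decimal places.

politics: 0.35 × 0.6 × 0.45 × 0.95 × (1−0.5) × (1−0.35) = 0.029176875
sports: 0.15 × 0.5 × 0.4 × 0.85 × (1−0.55) × (1−0.5) = 0.0057375
technology: 0.5 × 0.2 × 0.7 × 0.65 × (1−0.1) × (1−0.65) = 0.0143325
P(politics | x) = 0.029176875 / 0.049246875 ≈ 0.592

0.592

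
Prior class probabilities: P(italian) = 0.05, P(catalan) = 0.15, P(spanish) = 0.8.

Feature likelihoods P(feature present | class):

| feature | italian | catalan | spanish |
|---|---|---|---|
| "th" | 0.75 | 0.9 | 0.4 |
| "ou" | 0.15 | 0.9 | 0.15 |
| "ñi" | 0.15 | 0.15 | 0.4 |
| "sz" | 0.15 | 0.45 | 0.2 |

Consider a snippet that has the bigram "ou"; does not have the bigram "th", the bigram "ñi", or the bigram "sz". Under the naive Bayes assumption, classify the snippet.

spanish

italian: 0.05 × (1−0.75) × 0.15 × (1−0.15) × (1−0.15) = 0.0013546875
catalan: 0.15 × (1−0.9) × 0.9 × (1−0.15) × (1−0.45) = 0.00631125
spanish: 0.8 × (1−0.4) × 0.15 × (1−0.4) × (1−0.2) = 0.03456
Highest score → spanish.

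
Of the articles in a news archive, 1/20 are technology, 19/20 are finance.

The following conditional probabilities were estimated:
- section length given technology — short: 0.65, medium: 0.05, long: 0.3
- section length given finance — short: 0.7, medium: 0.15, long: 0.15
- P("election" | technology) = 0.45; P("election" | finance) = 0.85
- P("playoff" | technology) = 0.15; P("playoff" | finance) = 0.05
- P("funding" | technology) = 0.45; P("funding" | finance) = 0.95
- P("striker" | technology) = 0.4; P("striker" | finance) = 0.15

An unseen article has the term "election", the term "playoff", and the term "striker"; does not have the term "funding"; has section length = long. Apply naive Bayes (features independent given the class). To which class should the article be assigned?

technology

technology: 0.05 × 0.3 × 0.45 × 0.15 × (1−0.45) × 0.4 = 0.00022275
finance: 0.95 × 0.15 × 0.85 × 0.05 × (1−0.95) × 0.15 = 0.000045421875
Highest score → technology.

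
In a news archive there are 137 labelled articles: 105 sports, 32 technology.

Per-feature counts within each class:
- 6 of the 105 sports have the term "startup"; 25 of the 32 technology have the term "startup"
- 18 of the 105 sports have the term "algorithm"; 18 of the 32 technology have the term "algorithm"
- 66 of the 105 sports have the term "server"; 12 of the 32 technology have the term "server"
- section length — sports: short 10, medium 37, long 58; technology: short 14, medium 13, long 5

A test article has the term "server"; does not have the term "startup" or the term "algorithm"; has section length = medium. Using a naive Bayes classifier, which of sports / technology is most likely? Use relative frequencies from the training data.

sports: (105/137) × (99/105) × (87/105) × (66/105) × (37/105) ≈ 0.132621
technology: (32/137) × (7/32) × (14/32) × (12/32) × (13/32) ≈ 0.00340549
Highest score → sports.

sports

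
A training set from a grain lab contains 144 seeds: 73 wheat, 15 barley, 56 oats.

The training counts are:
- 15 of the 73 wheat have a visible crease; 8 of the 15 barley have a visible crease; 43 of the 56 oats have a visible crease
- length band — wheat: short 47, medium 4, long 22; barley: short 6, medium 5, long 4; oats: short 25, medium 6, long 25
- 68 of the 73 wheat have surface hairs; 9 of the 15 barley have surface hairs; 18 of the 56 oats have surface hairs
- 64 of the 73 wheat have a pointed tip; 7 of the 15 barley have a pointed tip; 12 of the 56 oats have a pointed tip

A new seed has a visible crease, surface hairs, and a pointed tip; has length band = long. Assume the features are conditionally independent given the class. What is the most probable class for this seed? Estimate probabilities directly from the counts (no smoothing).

wheat

wheat: (73/144) × (15/73) × (22/73) × (68/73) × (64/73) ≈ 0.0256373
barley: (15/144) × (8/15) × (4/15) × (9/15) × (7/15) ≈ 0.00414815
oats: (56/144) × (43/56) × (25/56) × (18/56) × (12/56) ≈ 0.00918197
Highest score → wheat.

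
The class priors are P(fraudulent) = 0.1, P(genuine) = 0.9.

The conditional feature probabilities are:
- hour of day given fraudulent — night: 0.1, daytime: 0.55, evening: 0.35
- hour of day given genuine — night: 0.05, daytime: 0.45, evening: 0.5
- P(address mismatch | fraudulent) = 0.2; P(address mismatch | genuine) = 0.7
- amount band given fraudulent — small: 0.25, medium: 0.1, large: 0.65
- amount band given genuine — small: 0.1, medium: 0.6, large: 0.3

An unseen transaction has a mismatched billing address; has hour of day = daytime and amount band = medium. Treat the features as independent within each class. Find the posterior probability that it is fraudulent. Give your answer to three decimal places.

0.006

fraudulent: 0.1 × 0.55 × 0.2 × 0.1 = 0.0011
genuine: 0.9 × 0.45 × 0.7 × 0.6 = 0.1701
P(fraudulent | x) = 0.0011 / 0.1712 ≈ 0.006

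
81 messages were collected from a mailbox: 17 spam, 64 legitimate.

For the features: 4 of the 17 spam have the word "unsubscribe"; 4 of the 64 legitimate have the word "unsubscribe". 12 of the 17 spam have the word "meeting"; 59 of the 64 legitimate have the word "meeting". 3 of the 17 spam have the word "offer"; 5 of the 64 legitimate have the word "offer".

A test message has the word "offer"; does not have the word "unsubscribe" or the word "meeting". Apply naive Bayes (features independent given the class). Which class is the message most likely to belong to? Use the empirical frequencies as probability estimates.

spam

spam: (17/81) × (13/17) × (5/17) × (3/17) ≈ 0.00833013
legitimate: (64/81) × (60/64) × (5/64) × (5/64) ≈ 0.00452112
Highest score → spam.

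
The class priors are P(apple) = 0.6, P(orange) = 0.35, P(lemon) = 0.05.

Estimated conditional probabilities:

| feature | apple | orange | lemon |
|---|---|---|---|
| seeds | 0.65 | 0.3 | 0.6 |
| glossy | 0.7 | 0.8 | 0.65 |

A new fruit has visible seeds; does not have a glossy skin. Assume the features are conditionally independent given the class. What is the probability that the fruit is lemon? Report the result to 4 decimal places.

apple: 0.6 × 0.65 × (1−0.7) = 0.117
orange: 0.35 × 0.3 × (1−0.8) = 0.021
lemon: 0.05 × 0.6 × (1−0.65) = 0.0105
P(lemon | x) = 0.0105 / 0.1485 ≈ 0.0707

0.0707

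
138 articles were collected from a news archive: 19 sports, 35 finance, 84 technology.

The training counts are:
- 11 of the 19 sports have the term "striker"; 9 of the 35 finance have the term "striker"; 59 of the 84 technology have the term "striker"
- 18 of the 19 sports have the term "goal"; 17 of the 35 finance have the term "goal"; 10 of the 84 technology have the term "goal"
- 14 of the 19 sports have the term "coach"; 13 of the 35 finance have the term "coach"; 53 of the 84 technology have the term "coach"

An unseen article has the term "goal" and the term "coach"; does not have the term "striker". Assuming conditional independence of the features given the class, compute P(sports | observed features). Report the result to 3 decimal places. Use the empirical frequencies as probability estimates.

0.460

sports: (19/138) × (8/19) × (18/19) × (14/19) ≈ 0.0404673
finance: (35/138) × (26/35) × (17/35) × (13/35) ≈ 0.0339899
technology: (84/138) × (25/84) × (10/84) × (53/84) ≈ 0.0136075
P(sports | x) = 0.0404673 / 0.0880647 ≈ 0.460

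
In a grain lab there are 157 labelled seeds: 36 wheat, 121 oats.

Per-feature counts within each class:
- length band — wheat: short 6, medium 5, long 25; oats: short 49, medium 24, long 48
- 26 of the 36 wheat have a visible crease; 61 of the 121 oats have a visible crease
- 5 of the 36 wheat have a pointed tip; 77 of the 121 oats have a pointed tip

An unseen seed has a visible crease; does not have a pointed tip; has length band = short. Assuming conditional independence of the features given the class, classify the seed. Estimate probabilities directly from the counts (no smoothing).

oats

wheat: (36/157) × (6/36) × (26/36) × (31/36) ≈ 0.0237674
oats: (121/157) × (49/121) × (61/121) × (44/121) ≈ 0.0572148
Highest score → oats.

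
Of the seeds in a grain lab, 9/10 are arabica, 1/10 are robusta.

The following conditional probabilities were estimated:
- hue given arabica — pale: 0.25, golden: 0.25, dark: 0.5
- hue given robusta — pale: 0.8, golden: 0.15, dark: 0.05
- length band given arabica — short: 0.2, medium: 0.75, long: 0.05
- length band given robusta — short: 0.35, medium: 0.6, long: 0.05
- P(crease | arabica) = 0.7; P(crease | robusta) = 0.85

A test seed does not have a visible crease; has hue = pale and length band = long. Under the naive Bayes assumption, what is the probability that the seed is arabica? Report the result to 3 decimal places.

0.849

arabica: 0.9 × 0.25 × 0.05 × (1−0.7) = 0.003375
robusta: 0.1 × 0.8 × 0.05 × (1−0.85) = 0.0006
P(arabica | x) = 0.003375 / 0.003975 ≈ 0.849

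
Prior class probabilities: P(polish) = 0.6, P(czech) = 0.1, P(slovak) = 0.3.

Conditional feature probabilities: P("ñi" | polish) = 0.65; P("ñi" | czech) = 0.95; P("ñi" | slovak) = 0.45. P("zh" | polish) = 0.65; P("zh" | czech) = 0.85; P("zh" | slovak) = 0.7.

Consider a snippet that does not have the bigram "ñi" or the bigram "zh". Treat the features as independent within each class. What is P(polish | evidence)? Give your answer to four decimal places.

polish: 0.6 × (1−0.65) × (1−0.65) = 0.0735
czech: 0.1 × (1−0.95) × (1−0.85) = 0.00075
slovak: 0.3 × (1−0.45) × (1−0.7) = 0.0495
P(polish | x) = 0.0735 / 0.12375 ≈ 0.5939

0.5939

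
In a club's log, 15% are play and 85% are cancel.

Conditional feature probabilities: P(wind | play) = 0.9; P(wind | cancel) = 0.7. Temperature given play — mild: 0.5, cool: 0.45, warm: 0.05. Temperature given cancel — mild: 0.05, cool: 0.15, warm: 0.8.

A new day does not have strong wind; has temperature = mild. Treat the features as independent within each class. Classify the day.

cancel

play: 0.15 × (1−0.9) × 0.5 = 0.0075
cancel: 0.85 × (1−0.7) × 0.05 = 0.01275
Highest score → cancel.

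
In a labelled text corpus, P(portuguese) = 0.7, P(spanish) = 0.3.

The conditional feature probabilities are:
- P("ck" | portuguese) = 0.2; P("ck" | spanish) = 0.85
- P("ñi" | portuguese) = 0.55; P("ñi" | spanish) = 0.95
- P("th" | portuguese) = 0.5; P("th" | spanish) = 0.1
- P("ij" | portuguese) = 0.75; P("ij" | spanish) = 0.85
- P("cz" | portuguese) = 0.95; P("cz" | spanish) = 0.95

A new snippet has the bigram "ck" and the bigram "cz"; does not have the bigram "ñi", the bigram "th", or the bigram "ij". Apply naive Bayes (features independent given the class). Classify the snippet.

portuguese: 0.7 × 0.2 × (1−0.55) × (1−0.5) × (1−0.75) × 0.95 = 0.00748125
spanish: 0.3 × 0.85 × (1−0.95) × (1−0.1) × (1−0.85) × 0.95 = 0.0016351875
Highest score → portuguese.

portuguese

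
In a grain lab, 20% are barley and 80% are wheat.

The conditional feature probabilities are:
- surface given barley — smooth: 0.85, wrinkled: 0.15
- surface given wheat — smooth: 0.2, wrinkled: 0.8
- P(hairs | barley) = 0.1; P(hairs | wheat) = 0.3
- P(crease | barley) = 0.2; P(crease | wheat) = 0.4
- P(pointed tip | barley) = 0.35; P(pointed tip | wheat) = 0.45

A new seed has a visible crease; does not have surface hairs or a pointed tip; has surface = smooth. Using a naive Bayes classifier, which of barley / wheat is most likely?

barley: 0.2 × 0.85 × (1−0.1) × 0.2 × (1−0.35) = 0.01989
wheat: 0.8 × 0.2 × (1−0.3) × 0.4 × (1−0.45) = 0.02464
Highest score → wheat.

wheat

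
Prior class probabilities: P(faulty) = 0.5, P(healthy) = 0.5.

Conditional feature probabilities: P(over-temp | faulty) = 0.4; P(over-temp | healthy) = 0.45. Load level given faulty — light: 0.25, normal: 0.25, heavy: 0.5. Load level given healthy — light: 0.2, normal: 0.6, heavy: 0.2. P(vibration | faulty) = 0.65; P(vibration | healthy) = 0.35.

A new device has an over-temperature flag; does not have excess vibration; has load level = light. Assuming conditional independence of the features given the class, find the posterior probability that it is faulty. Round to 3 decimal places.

0.374

faulty: 0.5 × 0.4 × 0.25 × (1−0.65) = 0.0175
healthy: 0.5 × 0.45 × 0.2 × (1−0.35) = 0.02925
P(faulty | x) = 0.0175 / 0.04675 ≈ 0.374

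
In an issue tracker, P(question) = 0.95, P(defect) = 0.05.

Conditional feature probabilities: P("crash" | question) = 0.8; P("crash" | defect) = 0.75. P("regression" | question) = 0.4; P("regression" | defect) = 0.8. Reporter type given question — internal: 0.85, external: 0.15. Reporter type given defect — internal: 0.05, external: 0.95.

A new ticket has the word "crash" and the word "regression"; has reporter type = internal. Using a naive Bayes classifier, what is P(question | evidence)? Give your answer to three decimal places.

0.994

question: 0.95 × 0.8 × 0.4 × 0.85 = 0.2584
defect: 0.05 × 0.75 × 0.8 × 0.05 = 0.0015
P(question | x) = 0.2584 / 0.2599 ≈ 0.994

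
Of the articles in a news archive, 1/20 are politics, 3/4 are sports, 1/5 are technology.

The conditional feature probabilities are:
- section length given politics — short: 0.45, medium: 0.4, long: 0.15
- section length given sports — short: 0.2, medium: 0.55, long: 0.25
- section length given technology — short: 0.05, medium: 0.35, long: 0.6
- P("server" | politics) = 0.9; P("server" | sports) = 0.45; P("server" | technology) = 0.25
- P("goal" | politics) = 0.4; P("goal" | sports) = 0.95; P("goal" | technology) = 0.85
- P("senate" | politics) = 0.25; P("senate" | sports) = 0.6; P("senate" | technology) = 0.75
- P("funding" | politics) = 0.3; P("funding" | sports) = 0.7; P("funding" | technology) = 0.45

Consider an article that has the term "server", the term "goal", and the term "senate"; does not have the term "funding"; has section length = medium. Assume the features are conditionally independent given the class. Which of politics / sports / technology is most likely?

politics: 0.05 × 0.4 × 0.9 × 0.4 × 0.25 × (1−0.3) = 0.00126
sports: 0.75 × 0.55 × 0.45 × 0.95 × 0.6 × (1−0.7) = 0.031741875
technology: 0.2 × 0.35 × 0.25 × 0.85 × 0.75 × (1−0.45) = 0.0061359375
Highest score → sports.

sports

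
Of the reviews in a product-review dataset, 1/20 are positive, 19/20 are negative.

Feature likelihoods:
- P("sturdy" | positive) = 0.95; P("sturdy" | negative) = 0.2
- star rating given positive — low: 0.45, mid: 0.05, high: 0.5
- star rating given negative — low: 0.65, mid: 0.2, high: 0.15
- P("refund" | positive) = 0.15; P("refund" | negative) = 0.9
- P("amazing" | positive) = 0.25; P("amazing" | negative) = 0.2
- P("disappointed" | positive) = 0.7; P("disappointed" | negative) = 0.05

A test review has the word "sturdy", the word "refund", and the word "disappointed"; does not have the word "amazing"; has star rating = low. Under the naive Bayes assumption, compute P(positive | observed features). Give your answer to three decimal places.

positive: 0.05 × 0.95 × 0.45 × 0.15 × (1−0.25) × 0.7 = 0.00168328125
negative: 0.95 × 0.2 × 0.65 × 0.9 × (1−0.2) × 0.05 = 0.004446
P(positive | x) = 0.00168328125 / 0.00612928125 ≈ 0.275

0.275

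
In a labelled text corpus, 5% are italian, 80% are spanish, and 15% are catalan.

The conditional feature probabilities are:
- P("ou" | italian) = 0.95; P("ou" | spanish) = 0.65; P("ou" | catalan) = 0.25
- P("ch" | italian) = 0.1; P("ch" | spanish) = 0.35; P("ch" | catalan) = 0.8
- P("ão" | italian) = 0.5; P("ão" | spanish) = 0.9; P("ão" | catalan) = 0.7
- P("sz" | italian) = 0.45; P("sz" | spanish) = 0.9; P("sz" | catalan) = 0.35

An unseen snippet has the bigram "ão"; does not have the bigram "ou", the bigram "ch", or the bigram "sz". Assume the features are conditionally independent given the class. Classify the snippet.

spanish

italian: 0.05 × (1−0.95) × (1−0.1) × 0.5 × (1−0.45) = 0.00061875
spanish: 0.8 × (1−0.65) × (1−0.35) × 0.9 × (1−0.9) = 0.01638
catalan: 0.15 × (1−0.25) × (1−0.8) × 0.7 × (1−0.35) = 0.0102375
Highest score → spanish.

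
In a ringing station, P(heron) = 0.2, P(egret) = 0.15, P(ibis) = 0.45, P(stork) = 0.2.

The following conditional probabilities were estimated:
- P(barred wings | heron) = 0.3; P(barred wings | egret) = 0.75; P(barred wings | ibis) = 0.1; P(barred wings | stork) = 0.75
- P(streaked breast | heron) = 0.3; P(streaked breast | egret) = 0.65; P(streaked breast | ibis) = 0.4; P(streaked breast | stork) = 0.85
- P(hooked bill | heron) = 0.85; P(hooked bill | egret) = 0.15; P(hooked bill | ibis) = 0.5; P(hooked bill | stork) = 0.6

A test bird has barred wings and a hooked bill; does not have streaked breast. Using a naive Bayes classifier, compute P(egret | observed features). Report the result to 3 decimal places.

0.086

heron: 0.2 × 0.3 × (1−0.3) × 0.85 = 0.0357
egret: 0.15 × 0.75 × (1−0.65) × 0.15 = 0.00590625
ibis: 0.45 × 0.1 × (1−0.4) × 0.5 = 0.0135
stork: 0.2 × 0.75 × (1−0.85) × 0.6 = 0.0135
P(egret | x) = 0.00590625 / 0.06860625 ≈ 0.086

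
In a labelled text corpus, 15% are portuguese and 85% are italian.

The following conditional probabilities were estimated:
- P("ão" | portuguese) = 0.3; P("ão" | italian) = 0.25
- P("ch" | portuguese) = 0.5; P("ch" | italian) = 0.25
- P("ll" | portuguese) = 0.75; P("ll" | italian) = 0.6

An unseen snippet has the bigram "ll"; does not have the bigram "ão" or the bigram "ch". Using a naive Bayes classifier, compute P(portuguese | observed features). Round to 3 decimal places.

0.121

portuguese: 0.15 × (1−0.3) × (1−0.5) × 0.75 = 0.039375
italian: 0.85 × (1−0.25) × (1−0.25) × 0.6 = 0.286875
P(portuguese | x) = 0.039375 / 0.32625 ≈ 0.121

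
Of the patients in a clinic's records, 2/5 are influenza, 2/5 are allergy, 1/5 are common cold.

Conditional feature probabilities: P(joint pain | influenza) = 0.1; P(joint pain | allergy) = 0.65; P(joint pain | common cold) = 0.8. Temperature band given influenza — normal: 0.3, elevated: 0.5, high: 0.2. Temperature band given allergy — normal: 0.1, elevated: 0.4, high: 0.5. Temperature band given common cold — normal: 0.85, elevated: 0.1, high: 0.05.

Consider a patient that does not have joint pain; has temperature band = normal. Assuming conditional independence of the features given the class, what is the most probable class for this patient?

influenza: 0.4 × (1−0.1) × 0.3 = 0.108
allergy: 0.4 × (1−0.65) × 0.1 = 0.014
common cold: 0.2 × (1−0.8) × 0.85 = 0.034
Highest score → influenza.

influenza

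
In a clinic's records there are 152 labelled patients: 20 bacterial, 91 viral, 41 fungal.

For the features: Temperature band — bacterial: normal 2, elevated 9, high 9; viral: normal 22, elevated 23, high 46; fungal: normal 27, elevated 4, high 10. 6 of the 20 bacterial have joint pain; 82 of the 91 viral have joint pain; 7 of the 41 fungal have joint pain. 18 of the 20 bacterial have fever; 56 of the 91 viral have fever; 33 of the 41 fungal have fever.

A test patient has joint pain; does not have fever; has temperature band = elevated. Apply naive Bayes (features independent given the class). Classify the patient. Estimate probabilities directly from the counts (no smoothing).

bacterial: (20/152) × (9/20) × (6/20) × (2/20) ≈ 0.00177632
viral: (91/152) × (23/91) × (82/91) × (35/91) ≈ 0.0524425
fungal: (41/152) × (4/41) × (7/41) × (8/41) ≈ 0.000876671
Highest score → viral.

viral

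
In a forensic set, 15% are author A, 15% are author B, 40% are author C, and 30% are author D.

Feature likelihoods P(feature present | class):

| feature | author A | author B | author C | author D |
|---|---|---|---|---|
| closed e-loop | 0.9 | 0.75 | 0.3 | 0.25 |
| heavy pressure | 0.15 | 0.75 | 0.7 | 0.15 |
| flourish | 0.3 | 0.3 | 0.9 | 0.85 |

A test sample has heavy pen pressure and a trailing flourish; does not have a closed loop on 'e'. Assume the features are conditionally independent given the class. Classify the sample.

author A: 0.15 × (1−0.9) × 0.15 × 0.3 = 0.000675
author B: 0.15 × (1−0.75) × 0.75 × 0.3 = 0.0084375
author C: 0.4 × (1−0.3) × 0.7 × 0.9 = 0.1764
author D: 0.3 × (1−0.25) × 0.15 × 0.85 = 0.0286875
Highest score → author C.

author C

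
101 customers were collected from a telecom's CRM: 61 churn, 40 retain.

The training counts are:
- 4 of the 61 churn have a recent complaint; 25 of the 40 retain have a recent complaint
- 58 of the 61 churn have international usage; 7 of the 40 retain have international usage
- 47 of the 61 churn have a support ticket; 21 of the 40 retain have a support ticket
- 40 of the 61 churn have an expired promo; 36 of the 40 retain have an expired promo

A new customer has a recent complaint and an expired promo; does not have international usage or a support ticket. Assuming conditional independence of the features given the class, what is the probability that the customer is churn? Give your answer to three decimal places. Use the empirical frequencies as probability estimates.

0.003

churn: (61/101) × (4/61) × (3/61) × (14/61) × (40/61) ≈ 0.000293129
retain: (40/101) × (25/40) × (33/40) × (19/40) × (36/40) ≈ 0.0872989
P(churn | x) = 0.000293129 / 0.087592029 ≈ 0.003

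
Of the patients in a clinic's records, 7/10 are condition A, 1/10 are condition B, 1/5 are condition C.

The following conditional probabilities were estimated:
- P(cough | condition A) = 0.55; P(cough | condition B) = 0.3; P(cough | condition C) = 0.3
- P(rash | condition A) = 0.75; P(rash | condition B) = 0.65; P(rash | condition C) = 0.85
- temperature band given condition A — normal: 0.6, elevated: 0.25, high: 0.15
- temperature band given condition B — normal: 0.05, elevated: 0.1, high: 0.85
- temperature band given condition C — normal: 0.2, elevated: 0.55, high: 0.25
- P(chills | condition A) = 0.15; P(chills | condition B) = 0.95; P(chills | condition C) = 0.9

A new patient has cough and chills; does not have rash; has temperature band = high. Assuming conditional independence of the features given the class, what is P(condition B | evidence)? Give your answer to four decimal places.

condition A: 0.7 × 0.55 × (1−0.75) × 0.15 × 0.15 = 0.002165625
condition B: 0.1 × 0.3 × (1−0.65) × 0.85 × 0.95 = 0.00847875
condition C: 0.2 × 0.3 × (1−0.85) × 0.25 × 0.9 = 0.002025
P(condition B | x) = 0.00847875 / 0.012669375 ≈ 0.6692

0.6692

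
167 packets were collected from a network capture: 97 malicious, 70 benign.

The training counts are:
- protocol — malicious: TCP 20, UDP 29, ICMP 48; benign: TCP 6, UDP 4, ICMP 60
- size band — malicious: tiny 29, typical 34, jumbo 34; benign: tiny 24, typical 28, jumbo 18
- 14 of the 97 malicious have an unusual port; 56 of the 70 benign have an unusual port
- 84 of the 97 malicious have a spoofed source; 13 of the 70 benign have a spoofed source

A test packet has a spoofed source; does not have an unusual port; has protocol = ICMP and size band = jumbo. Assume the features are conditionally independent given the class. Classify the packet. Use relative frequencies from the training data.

malicious: (97/167) × (48/97) × (34/97) × (83/97) × (84/97) ≈ 0.0746528
benign: (70/167) × (60/70) × (18/70) × (14/70) × (13/70) ≈ 0.0034315
Highest score → malicious.

malicious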